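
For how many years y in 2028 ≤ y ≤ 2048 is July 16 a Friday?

Day of week of July 16 in each year:
2028: Sun, 2029: Mon, 2030: Tue, 2031: Wed, 2032: Fri ✓, 2033: Sat, 2034: Sun, 2035: Mon, 2036: Wed, 2037: Thu, 2038: Fri ✓, 2039: Sat, 2040: Mon, 2041: Tue, 2042: Wed, 2043: Thu, 2044: Sat, 2045: Sun, 2046: Mon, 2047: Tue, 2048: Thu
Fridays: 2032, 2038.

2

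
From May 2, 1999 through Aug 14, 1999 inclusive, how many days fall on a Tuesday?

15

May 2, 1999 is a Sunday.
The range spans 105 days (inclusive of both endpoints).
105 = 7 × 15, so the span is exactly 15 full weeks.
Each full week contributes one Tuesday: 15 so far.
Total: 15.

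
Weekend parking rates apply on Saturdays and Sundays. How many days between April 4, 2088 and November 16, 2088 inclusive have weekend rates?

65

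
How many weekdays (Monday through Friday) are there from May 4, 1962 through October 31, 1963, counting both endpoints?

390

May 4, 1962 is a Friday.
The range spans 546 days (inclusive of both endpoints).
546 = 7 × 78, so the span is exactly 78 full weeks.
Each full week contributes 5 weekdays (Mon–Fri): 78 × 5 = 390.
Total: 390.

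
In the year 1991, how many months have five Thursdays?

A month has five Thursdays exactly when Thursday falls within its first (length − 28) days.
Jan: 31 days, starts Tue → 5 of Tue, Wed, Thu ✓
Feb: 28 days, starts Fri → 5 of (none)
Mar: 31 days, starts Fri → 5 of Fri, Sat, Sun
Apr: 30 days, starts Mon → 5 of Mon, Tue
May: 31 days, starts Wed → 5 of Wed, Thu, Fri ✓
Jun: 30 days, starts Sat → 5 of Sat, Sun
Jul: 31 days, starts Mon → 5 of Mon, Tue, Wed
Aug: 31 days, starts Thu → 5 of Thu, Fri, Sat ✓
Sep: 30 days, starts Sun → 5 of Sun, Mon
Oct: 31 days, starts Tue → 5 of Tue, Wed, Thu ✓
Nov: 30 days, starts Fri → 5 of Fri, Sat
Dec: 31 days, starts Sun → 5 of Sun, Mon, Tue
Months with five Thursdays: Jan, May, Aug, Oct.

4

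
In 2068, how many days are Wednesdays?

52

Jan 1, 2068 is a Sunday.
The range spans 366 days (inclusive of both endpoints).
366 = 7 × 52 + 2, so there are 52 full weeks plus 2 extra days.
Each full week contributes one Wednesday: 52 so far.
The 2 extra days are Sunday, Monday — none qualify.
Total: 52 + 0 = 52.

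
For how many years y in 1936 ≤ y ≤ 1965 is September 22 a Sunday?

Day of week of September 22 in each year:
1936: Tue, 1937: Wed, 1938: Thu, 1939: Fri, 1940: Sun ✓, 1941: Mon, 1942: Tue, 1943: Wed, 1944: Fri, 1945: Sat, 1946: Sun ✓, 1947: Mon, 1948: Wed, 1949: Thu, 1950: Fri, 1951: Sat, 1952: Mon, 1953: Tue, 1954: Wed, 1955: Thu, 1956: Sat, 1957: Sun ✓, 1958: Mon, 1959: Tue, 1960: Thu, 1961: Fri, 1962: Sat, 1963: Sun ✓, 1964: Tue, 1965: Wed
Sundays: 1940, 1946, 1957, 1963.

4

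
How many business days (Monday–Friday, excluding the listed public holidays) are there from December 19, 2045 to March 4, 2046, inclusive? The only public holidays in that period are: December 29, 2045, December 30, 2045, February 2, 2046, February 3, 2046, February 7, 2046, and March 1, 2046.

50

December 19, 2045 is a Tuesday.
The range spans 76 days (inclusive of both endpoints).
76 = 7 × 10 + 6, so there are 10 full weeks plus 6 extra days.
Each full week contributes 5 weekdays (Mon–Fri): 10 × 5 = 50.
The 6 extra days are Tue, Wed, Thu, Fri, Sat, Sun — 4 of them qualify.
Total: 50 + 4 = 54.
Holidays: December 29, 2045 (Fri); December 30, 2045 (Sat); February 2, 2046 (Fri); February 3, 2046 (Sat); February 7, 2046 (Wed); March 1, 2046 (Thu).
4 of the 6 holidays fall on weekdays; the rest are weekends and were already excluded.
Business days: 54 − 4 = 50.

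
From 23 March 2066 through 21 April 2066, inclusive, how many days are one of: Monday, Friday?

8

23 March 2066 is a Tuesday.
From 23 March 2066 to 21 April 2066 is 30 days inclusive.
30 = 7 × 4 + 2, so there are 4 full weeks plus 2 extra days.
Each full week contributes 2 days from the set (Mon, Fri): 4 × 2 = 8.
The 2 extra days are Tuesday, Wednesday — none qualify.
Total: 8 + 0 = 8.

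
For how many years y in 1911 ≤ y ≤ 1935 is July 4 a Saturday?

3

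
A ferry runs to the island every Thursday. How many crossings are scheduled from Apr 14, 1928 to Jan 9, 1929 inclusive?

Apr 14, 1928 is a Saturday.
From Apr 14, 1928 to Jan 9, 1929 is 271 days inclusive.
271 = 7 × 38 + 5, so there are 38 full weeks plus 5 extra days.
Each full week contributes one Thursday: 38 so far.
The 5 extra days are Saturday, Sunday, Monday, Tuesday, Wednesday — none qualify.
Total: 38 + 0 = 38.

38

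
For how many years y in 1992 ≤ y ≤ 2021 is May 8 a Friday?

Day of week of May 8 in each year:
1992: Fri ✓, 1993: Sat, 1994: Sun, 1995: Mon, 1996: Wed, 1997: Thu, 1998: Fri ✓, 1999: Sat, 2000: Mon, 2001: Tue, 2002: Wed, 2003: Thu, 2004: Sat, 2005: Sun, 2006: Mon, 2007: Tue, 2008: Thu, 2009: Fri ✓, 2010: Sat, 2011: Sun, 2012: Tue, 2013: Wed, 2014: Thu, 2015: Fri ✓, 2016: Sun, 2017: Mon, 2018: Tue, 2019: Wed, 2020: Fri ✓, 2021: Sat
Fridays: 1992, 1998, 2009, 2015, 2020.

5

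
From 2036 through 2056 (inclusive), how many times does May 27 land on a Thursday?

3

Day of week of May 27 in each year:
2036: Tue, 2037: Wed, 2038: Thu ✓, 2039: Fri, 2040: Sun, 2041: Mon, 2042: Tue, 2043: Wed, 2044: Fri, 2045: Sat, 2046: Sun, 2047: Mon, 2048: Wed, 2049: Thu ✓, 2050: Fri, 2051: Sat, 2052: Mon, 2053: Tue, 2054: Wed, 2055: Thu ✓, 2056: Sat
Thursdays: 2038, 2049, 2055.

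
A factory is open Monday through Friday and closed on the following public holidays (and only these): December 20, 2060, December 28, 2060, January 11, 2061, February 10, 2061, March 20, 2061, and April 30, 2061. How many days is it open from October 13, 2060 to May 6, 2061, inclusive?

October 13, 2060 is a Wednesday.
That's 206 days from start to end, counting both.
206 = 7 × 29 + 3, so there are 29 full weeks plus 3 extra days.
Each full week contributes 5 weekdays (Mon–Fri): 29 × 5 = 145.
The 3 extra days are Wednesday, Thursday, Friday — 3 of them qualify.
Total: 145 + 3 = 148.
Holidays: December 20, 2060 (Mon); December 28, 2060 (Tue); January 11, 2061 (Tue); February 10, 2061 (Thu); March 20, 2061 (Sun); April 30, 2061 (Sat).
4 of the 6 holidays fall on weekdays; the rest are weekends and were already excluded.
Business days: 148 − 4 = 144.

144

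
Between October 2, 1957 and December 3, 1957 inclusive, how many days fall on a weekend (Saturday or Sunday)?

October 2, 1957 is a Wednesday.
From October 2, 1957 to December 3, 1957 is 63 days inclusive.
63 = 7 × 9, so the span is exactly 9 full weeks.
Each full week contributes 2 weekend days (Sat, Sun): 9 × 2 = 18.
Total: 18.

18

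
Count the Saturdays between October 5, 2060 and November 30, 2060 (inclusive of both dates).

8

October 5, 2060 is a Tuesday.
From October 5, 2060 to November 30, 2060 is 57 days inclusive.
57 = 7 × 8 + 1, so there are 8 full weeks plus 1 extra day.
Each full week contributes one Saturday: 8 so far.
The 1 extra day is Tue — none qualify.
Total: 8 + 0 = 8.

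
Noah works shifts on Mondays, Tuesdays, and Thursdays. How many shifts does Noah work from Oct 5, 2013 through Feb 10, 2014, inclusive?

Oct 5, 2013 is a Saturday.
The range spans 129 days (inclusive of both endpoints).
129 = 7 × 18 + 3, so there are 18 full weeks plus 3 extra days.
Each full week contributes 3 days from the set (Mon, Tue, Thu): 18 × 3 = 54.
The 3 extra days are Sat, Sun, Mon — 1 of them qualifies.
Total: 54 + 1 = 55.

55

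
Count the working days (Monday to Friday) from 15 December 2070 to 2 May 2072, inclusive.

361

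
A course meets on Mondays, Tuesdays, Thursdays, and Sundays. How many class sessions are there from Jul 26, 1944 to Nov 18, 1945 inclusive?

Jul 26, 1944 is a Wednesday.
From Jul 26, 1944 to Nov 18, 1945 is 481 days inclusive.
481 = 7 × 68 + 5, so there are 68 full weeks plus 5 extra days.
Each full week contributes 4 days from the set (Mon, Tue, Thu, Sun): 68 × 4 = 272.
The 5 extra days are Wed, Thu, Fri, Sat, Sun — 2 of them qualify.
Total: 272 + 2 = 274.

274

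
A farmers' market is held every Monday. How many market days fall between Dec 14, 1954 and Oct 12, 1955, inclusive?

43

Dec 14, 1954 is a Tuesday.
The range spans 303 days (inclusive of both endpoints).
303 = 7 × 43 + 2, so there are 43 full weeks plus 2 extra days.
Each full week contributes one Monday: 43 so far.
The 2 extra days are Tuesday, Wednesday — none qualify.
Total: 43 + 0 = 43.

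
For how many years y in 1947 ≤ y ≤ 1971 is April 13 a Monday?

Day of week of April 13 in each year:
1947: Sun, 1948: Tue, 1949: Wed, 1950: Thu, 1951: Fri, 1952: Sun, 1953: Mon ✓, 1954: Tue, 1955: Wed, 1956: Fri, 1957: Sat, 1958: Sun, 1959: Mon ✓, 1960: Wed, 1961: Thu, 1962: Fri, 1963: Sat, 1964: Mon ✓, 1965: Tue, 1966: Wed, 1967: Thu, 1968: Sat, 1969: Sun, 1970: Mon ✓, 1971: Tue
Mondays: 1953, 1959, 1964, 1970.

4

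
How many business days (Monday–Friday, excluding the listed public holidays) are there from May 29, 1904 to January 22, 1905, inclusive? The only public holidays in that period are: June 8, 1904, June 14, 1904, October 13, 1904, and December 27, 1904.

166

May 29, 1904 is a Sunday.
From May 29, 1904 to January 22, 1905 is 239 days inclusive.
239 = 7 × 34 + 1, so there are 34 full weeks plus 1 extra day.
Each full week contributes 5 weekdays (Mon–Fri): 34 × 5 = 170.
The 1 extra day is Sunday — none qualify.
Total: 170 + 0 = 170.
Holidays: June 8, 1904 (Wed); June 14, 1904 (Tue); October 13, 1904 (Thu); December 27, 1904 (Tue).
All 4 holidays fall on weekdays, so subtract 4.
Business days: 170 − 4 = 166.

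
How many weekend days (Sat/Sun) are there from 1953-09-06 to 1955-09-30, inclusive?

1953-09-06 is a Sunday.
From 1953-09-06 to 1955-09-30 is 755 days inclusive.
755 = 7 × 107 + 6, so there are 107 full weeks plus 6 extra days.
Each full week contributes 2 weekend days (Sat, Sun): 107 × 2 = 214.
The 6 extra days are Sun, Mon, Tue, Wed, Thu, Fri — 1 of them qualifies.
Total: 214 + 1 = 215.

215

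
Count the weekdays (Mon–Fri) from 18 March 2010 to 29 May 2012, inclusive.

18 March 2010 is a Thursday.
That's 804 days from start to end, counting both.
804 = 7 × 114 + 6, so there are 114 full weeks plus 6 extra days.
Each full week contributes 5 weekdays (Mon–Fri): 114 × 5 = 570.
The 6 extra days are Thursday, Friday, Saturday, Sunday, Monday, Tuesday — 4 of them qualify.
Total: 570 + 4 = 574.

574 weekdays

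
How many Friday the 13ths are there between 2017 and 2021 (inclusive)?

Friday-the-13ths by year:
2017: Jan, Oct
2018: Apr, Jul
2019: Sep, Dec
2020: Mar, Nov
2021: Aug

9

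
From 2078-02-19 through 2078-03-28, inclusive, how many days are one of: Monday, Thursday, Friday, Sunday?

22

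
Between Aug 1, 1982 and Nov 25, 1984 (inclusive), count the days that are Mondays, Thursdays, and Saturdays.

363

Aug 1, 1982 is a Sunday.
The range spans 848 days (inclusive of both endpoints).
848 = 7 × 121 + 1, so there are 121 full weeks plus 1 extra day.
Each full week contributes 3 days from the set (Mon, Thu, Sat): 121 × 3 = 363.
The 1 extra day is Sun — none qualify.
Total: 363 + 0 = 363.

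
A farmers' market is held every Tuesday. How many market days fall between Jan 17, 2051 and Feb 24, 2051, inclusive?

Jan 17, 2051 is a Tuesday.
From Jan 17, 2051 to Feb 24, 2051 is 39 days inclusive.
39 = 7 × 5 + 4, so there are 5 full weeks plus 4 extra days.
Each full week contributes one Tuesday: 5 so far.
The 4 extra days are Tue, Wed, Thu, Fri — 1 of them qualifies.
Total: 5 + 1 = 6.

6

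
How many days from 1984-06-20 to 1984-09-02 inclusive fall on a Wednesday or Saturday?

22

1984-06-20 is a Wednesday.
That's 75 days from start to end, counting both.
75 = 7 × 10 + 5, so there are 10 full weeks plus 5 extra days.
Each full week contributes 2 days from the set (Wed, Sat): 10 × 2 = 20.
The 5 extra days are Wed, Thu, Fri, Sat, Sun — 2 of them qualify.
Total: 20 + 2 = 22.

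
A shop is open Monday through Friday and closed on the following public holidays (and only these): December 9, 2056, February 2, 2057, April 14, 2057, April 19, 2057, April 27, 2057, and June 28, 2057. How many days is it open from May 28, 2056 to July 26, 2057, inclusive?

May 28, 2056 is a Sunday.
That's 425 days from start to end, counting both.
425 = 7 × 60 + 5, so there are 60 full weeks plus 5 extra days.
Each full week contributes 5 weekdays (Mon–Fri): 60 × 5 = 300.
The 5 extra days are Sunday, Monday, Tuesday, Wednesday, Thursday — 4 of them qualify.
Total: 300 + 4 = 304.
Holidays: December 9, 2056 (Sat); February 2, 2057 (Fri); April 14, 2057 (Sat); April 19, 2057 (Thu); April 27, 2057 (Fri); June 28, 2057 (Thu).
4 of the 6 holidays fall on weekdays; the rest are weekends and were already excluded.
Business days: 304 − 4 = 300.

300 working days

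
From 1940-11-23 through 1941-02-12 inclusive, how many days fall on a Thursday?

1940-11-23 is a Saturday.
That's 82 days from start to end, counting both.
82 = 7 × 11 + 5, so there are 11 full weeks plus 5 extra days.
Each full week contributes one Thursday: 11 so far.
The 5 extra days are Saturday, Sunday, Monday, Tuesday, Wednesday — none qualify.
Total: 11 + 0 = 11.

11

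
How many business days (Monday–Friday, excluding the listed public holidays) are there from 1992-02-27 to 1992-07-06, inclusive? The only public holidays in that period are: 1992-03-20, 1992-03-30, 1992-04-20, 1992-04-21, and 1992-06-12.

1992-02-27 is a Thursday.
The range spans 131 days (inclusive of both endpoints).
131 = 7 × 18 + 5, so there are 18 full weeks plus 5 extra days.
Each full week contributes 5 weekdays (Mon–Fri): 18 × 5 = 90.
The 5 extra days are Thursday, Friday, Saturday, Sunday, Monday — 3 of them qualify.
Total: 90 + 3 = 93.
Holidays: 1992-03-20 (Fri); 1992-03-30 (Mon); 1992-04-20 (Mon); 1992-04-21 (Tue); 1992-06-12 (Fri).
All 5 holidays fall on weekdays, so subtract 5.
Business days: 93 − 5 = 88.

88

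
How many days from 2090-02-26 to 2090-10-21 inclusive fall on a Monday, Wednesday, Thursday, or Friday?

2090-02-26 is a Sunday.
The range spans 238 days (inclusive of both endpoints).
238 = 7 × 34, so the span is exactly 34 full weeks.
Each full week contributes 4 days from the set (Mon, Wed, Thu, Fri): 34 × 4 = 136.

136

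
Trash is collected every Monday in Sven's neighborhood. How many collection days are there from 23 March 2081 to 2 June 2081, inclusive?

11

23 March 2081 is a Sunday.
That's 72 days from start to end, counting both.
72 = 7 × 10 + 2, so there are 10 full weeks plus 2 extra days.
Each full week contributes one Monday: 10 so far.
The 2 extra days are Sunday, Monday — 1 of them qualifies.
Total: 10 + 1 = 11.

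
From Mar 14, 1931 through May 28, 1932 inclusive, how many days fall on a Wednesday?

63

Mar 14, 1931 is a Saturday.
The range spans 442 days (inclusive of both endpoints).
442 = 7 × 63 + 1, so there are 63 full weeks plus 1 extra day.
Each full week contributes one Wednesday: 63 so far.
The 1 extra day is Sat — none qualify.
Total: 63 + 0 = 63.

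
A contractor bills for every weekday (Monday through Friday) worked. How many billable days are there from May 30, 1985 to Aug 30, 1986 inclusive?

May 30, 1985 is a Thursday.
From May 30, 1985 to Aug 30, 1986 is 458 days inclusive.
458 = 7 × 65 + 3, so there are 65 full weeks plus 3 extra days.
Each full week contributes 5 weekdays (Mon–Fri): 65 × 5 = 325.
The 3 extra days are Thursday, Friday, Saturday — 2 of them qualify.
Total: 325 + 2 = 327.

327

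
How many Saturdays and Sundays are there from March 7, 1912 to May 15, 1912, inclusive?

20

March 7, 1912 is a Thursday.
The range spans 70 days (inclusive of both endpoints).
70 = 7 × 10, so the span is exactly 10 full weeks.
Each full week contributes 2 weekend days (Sat, Sun): 10 × 2 = 20.
Total: 20.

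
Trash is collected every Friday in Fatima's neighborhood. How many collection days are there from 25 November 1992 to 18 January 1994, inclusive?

25 November 1992 is a Wednesday.
From 25 November 1992 to 18 January 1994 is 420 days inclusive.
420 = 7 × 60, so the span is exactly 60 full weeks.
Each full week contributes one Friday: 60 so far.
Total: 60.

60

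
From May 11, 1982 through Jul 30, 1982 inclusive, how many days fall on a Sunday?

11 Sundays

May 11, 1982 is a Tuesday.
That's 81 days from start to end, counting both.
81 = 7 × 11 + 4, so there are 11 full weeks plus 4 extra days.
Each full week contributes one Sunday: 11 so far.
The 4 extra days are Tuesday, Wednesday, Thursday, Friday — none qualify.
Total: 11 + 0 = 11.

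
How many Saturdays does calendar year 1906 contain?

Jan 1, 1906 is a Monday.
From Jan 1, 1906 to Dec 31, 1906 is 365 days inclusive.
365 = 7 × 52 + 1, so there are 52 full weeks plus 1 extra day.
Each full week contributes one Saturday: 52 so far.
The 1 extra day is Mon — none qualify.
Total: 52 + 0 = 52.

52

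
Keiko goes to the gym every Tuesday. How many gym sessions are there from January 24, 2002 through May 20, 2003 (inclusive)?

69

January 24, 2002 is a Thursday.
The range spans 482 days (inclusive of both endpoints).
482 = 7 × 68 + 6, so there are 68 full weeks plus 6 extra days.
Each full week contributes one Tuesday: 68 so far.
The 6 extra days are Thursday, Friday, Saturday, Sunday, Monday, Tuesday — 1 of them qualifies.
Total: 68 + 1 = 69.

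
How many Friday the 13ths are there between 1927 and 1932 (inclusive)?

11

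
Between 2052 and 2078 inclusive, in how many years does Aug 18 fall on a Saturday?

4

Day of week of August 18 in each year:
2052: Sun, 2053: Mon, 2054: Tue, 2055: Wed, 2056: Fri, 2057: Sat ✓, 2058: Sun, 2059: Mon, 2060: Wed, 2061: Thu, 2062: Fri, 2063: Sat ✓, 2064: Mon, 2065: Tue, 2066: Wed, 2067: Thu, 2068: Sat ✓, 2069: Sun, 2070: Mon, 2071: Tue, 2072: Thu, 2073: Fri, 2074: Sat ✓, 2075: Sun, 2076: Tue, 2077: Wed, 2078: Thu
Saturdays: 2057, 2063, 2068, 2074.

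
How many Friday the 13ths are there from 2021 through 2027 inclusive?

11

Friday-the-13ths by year:
2021: Aug
2022: May
2023: Jan, Oct
2024: Sep, Dec
2025: Jun
2026: Feb, Mar, Nov
2027: Aug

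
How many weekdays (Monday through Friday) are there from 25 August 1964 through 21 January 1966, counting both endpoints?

369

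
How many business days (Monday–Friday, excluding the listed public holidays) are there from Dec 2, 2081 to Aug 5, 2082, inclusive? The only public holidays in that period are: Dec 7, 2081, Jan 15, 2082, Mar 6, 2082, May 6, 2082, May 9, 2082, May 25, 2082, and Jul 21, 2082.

172

Dec 2, 2081 is a Tuesday.
The range spans 247 days (inclusive of both endpoints).
247 = 7 × 35 + 2, so there are 35 full weeks plus 2 extra days.
Each full week contributes 5 weekdays (Mon–Fri): 35 × 5 = 175.
The 2 extra days are Tue, Wed — 2 of them qualify.
Total: 175 + 2 = 177.
Holidays: Dec 7, 2081 (Sun); Jan 15, 2082 (Thu); Mar 6, 2082 (Fri); May 6, 2082 (Wed); May 9, 2082 (Sat); May 25, 2082 (Mon); Jul 21, 2082 (Tue).
5 of the 7 holidays fall on weekdays; the rest are weekends and were already excluded.
Business days: 177 − 5 = 172.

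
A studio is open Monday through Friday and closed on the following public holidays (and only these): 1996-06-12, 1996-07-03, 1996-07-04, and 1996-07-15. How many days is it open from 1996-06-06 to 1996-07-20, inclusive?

1996-06-06 is a Thursday.
From 1996-06-06 to 1996-07-20 is 45 days inclusive.
45 = 7 × 6 + 3, so there are 6 full weeks plus 3 extra days.
Each full week contributes 5 weekdays (Mon–Fri): 6 × 5 = 30.
The 3 extra days are Thursday, Friday, Saturday — 2 of them qualify.
Total: 30 + 2 = 32.
Holidays: 1996-06-12 (Wed); 1996-07-03 (Wed); 1996-07-04 (Thu); 1996-07-15 (Mon).
All 4 holidays fall on weekdays, so subtract 4.
Business days: 32 − 4 = 28.

28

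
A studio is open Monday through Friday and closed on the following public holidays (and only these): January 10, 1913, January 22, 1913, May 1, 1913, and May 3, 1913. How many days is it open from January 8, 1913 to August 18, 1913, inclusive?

January 8, 1913 is a Wednesday.
The range spans 223 days (inclusive of both endpoints).
223 = 7 × 31 + 6, so there are 31 full weeks plus 6 extra days.
Each full week contributes 5 weekdays (Mon–Fri): 31 × 5 = 155.
The 6 extra days are Wed, Thu, Fri, Sat, Sun, Mon — 4 of them qualify.
Total: 155 + 4 = 159.
Holidays: January 10, 1913 (Fri); January 22, 1913 (Wed); May 1, 1913 (Thu); May 3, 1913 (Sat).
3 of the 4 holidays fall on weekdays; the rest are weekends and were already excluded.
Business days: 159 − 3 = 156.

156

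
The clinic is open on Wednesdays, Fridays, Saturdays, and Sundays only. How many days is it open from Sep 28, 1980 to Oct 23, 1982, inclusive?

Sep 28, 1980 is a Sunday.
From Sep 28, 1980 to Oct 23, 1982 is 756 days inclusive.
756 = 7 × 108, so the span is exactly 108 full weeks.
Each full week contributes 4 days from the set (Wed, Fri, Sat, Sun): 108 × 4 = 432.

432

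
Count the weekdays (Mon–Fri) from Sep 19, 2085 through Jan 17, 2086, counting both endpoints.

87 weekdays

Sep 19, 2085 is a Wednesday.
The range spans 121 days (inclusive of both endpoints).
121 = 7 × 17 + 2, so there are 17 full weeks plus 2 extra days.
Each full week contributes 5 weekdays (Mon–Fri): 17 × 5 = 85.
The 2 extra days are Wednesday, Thursday — 2 of them qualify.
Total: 85 + 2 = 87.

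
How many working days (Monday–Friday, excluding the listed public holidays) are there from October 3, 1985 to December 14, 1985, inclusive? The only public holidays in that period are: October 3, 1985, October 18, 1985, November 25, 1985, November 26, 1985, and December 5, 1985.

October 3, 1985 is a Thursday.
From October 3, 1985 to December 14, 1985 is 73 days inclusive.
73 = 7 × 10 + 3, so there are 10 full weeks plus 3 extra days.
Each full week contributes 5 weekdays (Mon–Fri): 10 × 5 = 50.
The 3 extra days are Thu, Fri, Sat — 2 of them qualify.
Total: 50 + 2 = 52.
Holidays: October 3, 1985 (Thu); October 18, 1985 (Fri); November 25, 1985 (Mon); November 26, 1985 (Tue); December 5, 1985 (Thu).
All 5 holidays fall on weekdays, so subtract 5.
Business days: 52 − 5 = 47.

47 working days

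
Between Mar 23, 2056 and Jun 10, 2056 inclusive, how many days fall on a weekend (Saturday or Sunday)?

23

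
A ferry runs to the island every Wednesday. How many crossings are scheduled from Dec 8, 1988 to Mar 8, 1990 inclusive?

65

Dec 8, 1988 is a Thursday.
The range spans 456 days (inclusive of both endpoints).
456 = 7 × 65 + 1, so there are 65 full weeks plus 1 extra day.
Each full week contributes one Wednesday: 65 so far.
The 1 extra day is Thursday — none qualify.
Total: 65 + 0 = 65.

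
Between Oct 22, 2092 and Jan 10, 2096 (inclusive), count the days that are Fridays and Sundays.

336

Oct 22, 2092 is a Wednesday.
The range spans 1176 days (inclusive of both endpoints).
1176 = 7 × 168, so the span is exactly 168 full weeks.
Each full week contributes 2 days from the set (Fri, Sun): 168 × 2 = 336.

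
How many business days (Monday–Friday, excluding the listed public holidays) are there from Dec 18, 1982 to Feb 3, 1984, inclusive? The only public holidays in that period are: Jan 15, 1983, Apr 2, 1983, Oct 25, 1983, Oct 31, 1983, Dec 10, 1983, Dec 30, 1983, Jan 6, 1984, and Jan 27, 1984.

290

Dec 18, 1982 is a Saturday.
The range spans 413 days (inclusive of both endpoints).
413 = 7 × 59, so the span is exactly 59 full weeks.
Each full week contributes 5 weekdays (Mon–Fri): 59 × 5 = 295.
Holidays: Jan 15, 1983 (Sat); Apr 2, 1983 (Sat); Oct 25, 1983 (Tue); Oct 31, 1983 (Mon); Dec 10, 1983 (Sat); Dec 30, 1983 (Fri); Jan 6, 1984 (Fri); Jan 27, 1984 (Fri).
5 of the 8 holidays fall on weekdays; the rest are weekends and were already excluded.
Business days: 295 − 5 = 290.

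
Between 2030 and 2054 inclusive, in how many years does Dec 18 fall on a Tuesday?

3

Day of week of December 18 in each year:
2030: Wed, 2031: Thu, 2032: Sat, 2033: Sun, 2034: Mon, 2035: Tue ✓, 2036: Thu, 2037: Fri, 2038: Sat, 2039: Sun, 2040: Tue ✓, 2041: Wed, 2042: Thu, 2043: Fri, 2044: Sun, 2045: Mon, 2046: Tue ✓, 2047: Wed, 2048: Fri, 2049: Sat, 2050: Sun, 2051: Mon, 2052: Wed, 2053: Thu, 2054: Fri
Tuesdays: 2035, 2040, 2046.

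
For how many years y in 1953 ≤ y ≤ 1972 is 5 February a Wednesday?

Day of week of February 5 in each year:
1953: Thu, 1954: Fri, 1955: Sat, 1956: Sun, 1957: Tue, 1958: Wed ✓, 1959: Thu, 1960: Fri, 1961: Sun, 1962: Mon, 1963: Tue, 1964: Wed ✓, 1965: Fri, 1966: Sat, 1967: Sun, 1968: Mon, 1969: Wed ✓, 1970: Thu, 1971: Fri, 1972: Sat
Wednesdays: 1958, 1964, 1969.

3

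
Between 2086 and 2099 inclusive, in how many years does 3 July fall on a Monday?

Day of week of July 3 in each year:
2086: Wed, 2087: Thu, 2088: Sat, 2089: Sun, 2090: Mon ✓, 2091: Tue, 2092: Thu, 2093: Fri, 2094: Sat, 2095: Sun, 2096: Tue, 2097: Wed, 2098: Thu, 2099: Fri
Mondays: 2090.

1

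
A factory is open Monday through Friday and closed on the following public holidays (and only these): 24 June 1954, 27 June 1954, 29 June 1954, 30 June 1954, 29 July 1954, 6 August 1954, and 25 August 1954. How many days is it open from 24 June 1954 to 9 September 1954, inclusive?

50

24 June 1954 is a Thursday.
From 24 June 1954 to 9 September 1954 is 78 days inclusive.
78 = 7 × 11 + 1, so there are 11 full weeks plus 1 extra day.
Each full week contributes 5 weekdays (Mon–Fri): 11 × 5 = 55.
The 1 extra day is Thu — 1 of them qualifies.
Total: 55 + 1 = 56.
Holidays: 24 June 1954 (Thu); 27 June 1954 (Sun); 29 June 1954 (Tue); 30 June 1954 (Wed); 29 July 1954 (Thu); 6 August 1954 (Fri); 25 August 1954 (Wed).
6 of the 7 holidays fall on weekdays; the rest are weekends and were already excluded.
Business days: 56 − 6 = 50.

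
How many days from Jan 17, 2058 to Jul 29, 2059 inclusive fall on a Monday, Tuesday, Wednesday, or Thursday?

Jan 17, 2058 is a Thursday.
From Jan 17, 2058 to Jul 29, 2059 is 559 days inclusive.
559 = 7 × 79 + 6, so there are 79 full weeks plus 6 extra days.
Each full week contributes 4 days from the set (Mon, Tue, Wed, Thu): 79 × 4 = 316.
The 6 extra days are Thu, Fri, Sat, Sun, Mon, Tue — 3 of them qualify.
Total: 316 + 3 = 319.

319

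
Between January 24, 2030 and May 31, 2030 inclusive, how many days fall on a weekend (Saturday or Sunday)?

36

January 24, 2030 is a Thursday.
The range spans 128 days (inclusive of both endpoints).
128 = 7 × 18 + 2, so there are 18 full weeks plus 2 extra days.
Each full week contributes 2 weekend days (Sat, Sun): 18 × 2 = 36.
The 2 extra days are Thu, Fri — none qualify.
Total: 36 + 0 = 36.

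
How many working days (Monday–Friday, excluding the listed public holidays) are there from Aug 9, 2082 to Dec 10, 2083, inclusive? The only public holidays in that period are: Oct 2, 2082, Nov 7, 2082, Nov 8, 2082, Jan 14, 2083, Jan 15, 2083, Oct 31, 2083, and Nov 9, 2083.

346

Aug 9, 2082 is a Sunday.
That's 489 days from start to end, counting both.
489 = 7 × 69 + 6, so there are 69 full weeks plus 6 extra days.
Each full week contributes 5 weekdays (Mon–Fri): 69 × 5 = 345.
The 6 extra days are Sunday, Monday, Tuesday, Wednesday, Thursday, Friday — 5 of them qualify.
Total: 345 + 5 = 350.
Holidays: Oct 2, 2082 (Fri); Nov 7, 2082 (Sat); Nov 8, 2082 (Sun); Jan 14, 2083 (Thu); Jan 15, 2083 (Fri); Oct 31, 2083 (Sun); Nov 9, 2083 (Tue).
4 of the 7 holidays fall on weekdays; the rest are weekends and were already excluded.
Business days: 350 − 4 = 346.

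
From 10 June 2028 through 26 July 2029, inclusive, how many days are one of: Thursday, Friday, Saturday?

176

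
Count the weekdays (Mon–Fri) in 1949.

Jan 1, 1949 is a Saturday.
That's 365 days from start to end, counting both.
365 = 7 × 52 + 1, so there are 52 full weeks plus 1 extra day.
Each full week contributes 5 weekdays (Mon–Fri): 52 × 5 = 260.
The 1 extra day is Saturday — none qualify.
Total: 260 + 0 = 260.

260 weekdays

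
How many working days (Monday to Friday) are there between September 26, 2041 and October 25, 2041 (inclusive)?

September 26, 2041 is a Thursday.
The range spans 30 days (inclusive of both endpoints).
30 = 7 × 4 + 2, so there are 4 full weeks plus 2 extra days.
Each full week contributes 5 weekdays (Mon–Fri): 4 × 5 = 20.
The 2 extra days are Thursday, Friday — 2 of them qualify.
Total: 20 + 2 = 22.

22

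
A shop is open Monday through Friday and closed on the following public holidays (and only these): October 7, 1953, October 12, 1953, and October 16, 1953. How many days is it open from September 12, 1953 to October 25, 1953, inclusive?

27 working days

September 12, 1953 is a Saturday.
From September 12, 1953 to October 25, 1953 is 44 days inclusive.
44 = 7 × 6 + 2, so there are 6 full weeks plus 2 extra days.
Each full week contributes 5 weekdays (Mon–Fri): 6 × 5 = 30.
The 2 extra days are Sat, Sun — none qualify.
Total: 30 + 0 = 30.
Holidays: October 7, 1953 (Wed); October 12, 1953 (Mon); October 16, 1953 (Fri).
All 3 holidays fall on weekdays, so subtract 3.
Business days: 30 − 3 = 27.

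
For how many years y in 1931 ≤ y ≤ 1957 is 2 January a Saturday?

Day of week of January 2 in each year:
1931: Fri, 1932: Sat ✓, 1933: Mon, 1934: Tue, 1935: Wed, 1936: Thu, 1937: Sat ✓, 1938: Sun, 1939: Mon, 1940: Tue, 1941: Thu, 1942: Fri, 1943: Sat ✓, 1944: Sun, 1945: Tue, 1946: Wed, 1947: Thu, 1948: Fri, 1949: Sun, 1950: Mon, 1951: Tue, 1952: Wed, 1953: Fri, 1954: Sat ✓, 1955: Sun, 1956: Mon, 1957: Wed
Saturdays: 1932, 1937, 1943, 1954.

4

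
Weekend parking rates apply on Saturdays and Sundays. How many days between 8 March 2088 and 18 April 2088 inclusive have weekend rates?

12

8 March 2088 is a Monday.
The range spans 42 days (inclusive of both endpoints).
42 = 7 × 6, so the span is exactly 6 full weeks.
Each full week contributes 2 weekend days (Sat, Sun): 6 × 2 = 12.
Total: 12.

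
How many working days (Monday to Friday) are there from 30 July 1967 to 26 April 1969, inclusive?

455 weekdays

30 July 1967 is a Sunday.
From 30 July 1967 to 26 April 1969 is 637 days inclusive.
637 = 7 × 91, so the span is exactly 91 full weeks.
Each full week contributes 5 weekdays (Mon–Fri): 91 × 5 = 455.
Total: 455.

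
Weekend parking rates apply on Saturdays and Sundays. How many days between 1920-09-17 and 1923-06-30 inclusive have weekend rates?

1920-09-17 is a Friday.
From 1920-09-17 to 1923-06-30 is 1017 days inclusive.
1017 = 7 × 145 + 2, so there are 145 full weeks plus 2 extra days.
Each full week contributes 2 weekend days (Sat, Sun): 145 × 2 = 290.
The 2 extra days are Friday, Saturday — 1 of them qualifies.
Total: 290 + 1 = 291.

291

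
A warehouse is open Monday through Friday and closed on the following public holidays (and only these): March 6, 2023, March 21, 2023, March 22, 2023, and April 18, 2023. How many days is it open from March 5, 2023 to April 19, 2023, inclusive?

29

March 5, 2023 is a Sunday.
From March 5, 2023 to April 19, 2023 is 46 days inclusive.
46 = 7 × 6 + 4, so there are 6 full weeks plus 4 extra days.
Each full week contributes 5 weekdays (Mon–Fri): 6 × 5 = 30.
The 4 extra days are Sun, Mon, Tue, Wed — 3 of them qualify.
Total: 30 + 3 = 33.
Holidays: March 6, 2023 (Mon); March 21, 2023 (Tue); March 22, 2023 (Wed); April 18, 2023 (Tue).
All 4 holidays fall on weekdays, so subtract 4.
Business days: 33 − 4 = 29.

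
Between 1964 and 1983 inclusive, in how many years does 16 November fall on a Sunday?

Day of week of November 16 in each year:
1964: Mon, 1965: Tue, 1966: Wed, 1967: Thu, 1968: Sat, 1969: Sun ✓, 1970: Mon, 1971: Tue, 1972: Thu, 1973: Fri, 1974: Sat, 1975: Sun ✓, 1976: Tue, 1977: Wed, 1978: Thu, 1979: Fri, 1980: Sun ✓, 1981: Mon, 1982: Tue, 1983: Wed
Sundays: 1969, 1975, 1980.

3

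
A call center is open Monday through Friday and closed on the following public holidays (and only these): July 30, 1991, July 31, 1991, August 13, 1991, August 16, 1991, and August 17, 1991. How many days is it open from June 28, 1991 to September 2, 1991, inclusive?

43

June 28, 1991 is a Friday.
From June 28, 1991 to September 2, 1991 is 67 days inclusive.
67 = 7 × 9 + 4, so there are 9 full weeks plus 4 extra days.
Each full week contributes 5 weekdays (Mon–Fri): 9 × 5 = 45.
The 4 extra days are Fri, Sat, Sun, Mon — 2 of them qualify.
Total: 45 + 2 = 47.
Holidays: July 30, 1991 (Tue); July 31, 1991 (Wed); August 13, 1991 (Tue); August 16, 1991 (Fri); August 17, 1991 (Sat).
4 of the 5 holidays fall on weekdays; the rest are weekends and were already excluded.
Business days: 47 − 4 = 43.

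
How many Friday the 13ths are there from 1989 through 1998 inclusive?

18

Friday-the-13ths by year:
1989: Jan, Oct
1990: Apr, Jul
1991: Sep, Dec
1992: Mar, Nov
1993: Aug
1994: May
1995: Jan, Oct
1996: Sep, Dec
1997: Jun
1998: Feb, Mar, Nov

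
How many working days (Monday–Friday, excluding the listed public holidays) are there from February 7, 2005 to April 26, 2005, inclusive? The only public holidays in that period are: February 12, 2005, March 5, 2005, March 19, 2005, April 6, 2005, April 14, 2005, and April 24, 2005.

55

February 7, 2005 is a Monday.
That's 79 days from start to end, counting both.
79 = 7 × 11 + 2, so there are 11 full weeks plus 2 extra days.
Each full week contributes 5 weekdays (Mon–Fri): 11 × 5 = 55.
The 2 extra days are Mon, Tue — 2 of them qualify.
Total: 55 + 2 = 57.
Holidays: February 12, 2005 (Sat); March 5, 2005 (Sat); March 19, 2005 (Sat); April 6, 2005 (Wed); April 14, 2005 (Thu); April 24, 2005 (Sun).
2 of the 6 holidays fall on weekdays; the rest are weekends and were already excluded.
Business days: 57 − 2 = 55.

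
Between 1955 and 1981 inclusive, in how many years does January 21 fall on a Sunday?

4

Day of week of January 21 in each year:
1955: Fri, 1956: Sat, 1957: Mon, 1958: Tue, 1959: Wed, 1960: Thu, 1961: Sat, 1962: Sun ✓, 1963: Mon, 1964: Tue, 1965: Thu, 1966: Fri, 1967: Sat, 1968: Sun ✓, 1969: Tue, 1970: Wed, 1971: Thu, 1972: Fri, 1973: Sun ✓, 1974: Mon, 1975: Tue, 1976: Wed, 1977: Fri, 1978: Sat, 1979: Sun ✓, 1980: Mon, 1981: Wed
Sundays: 1962, 1968, 1973, 1979.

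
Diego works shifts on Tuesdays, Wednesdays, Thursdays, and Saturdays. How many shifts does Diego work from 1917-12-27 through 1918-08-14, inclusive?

1917-12-27 is a Thursday.
The range spans 231 days (inclusive of both endpoints).
231 = 7 × 33, so the span is exactly 33 full weeks.
Each full week contributes 4 days from the set (Tue, Wed, Thu, Sat): 33 × 4 = 132.

132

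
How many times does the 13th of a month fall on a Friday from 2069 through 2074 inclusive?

11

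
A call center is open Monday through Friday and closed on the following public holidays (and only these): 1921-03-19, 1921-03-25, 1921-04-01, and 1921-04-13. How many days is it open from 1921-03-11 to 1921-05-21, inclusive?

1921-03-11 is a Friday.
The range spans 72 days (inclusive of both endpoints).
72 = 7 × 10 + 2, so there are 10 full weeks plus 2 extra days.
Each full week contributes 5 weekdays (Mon–Fri): 10 × 5 = 50.
The 2 extra days are Friday, Saturday — 1 of them qualifies.
Total: 50 + 1 = 51.
Holidays: 1921-03-19 (Sat); 1921-03-25 (Fri); 1921-04-01 (Fri); 1921-04-13 (Wed).
3 of the 4 holidays fall on weekdays; the rest are weekends and were already excluded.
Business days: 51 − 3 = 48.

48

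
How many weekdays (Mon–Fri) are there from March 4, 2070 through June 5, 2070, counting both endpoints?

March 4, 2070 is a Tuesday.
That's 94 days from start to end, counting both.
94 = 7 × 13 + 3, so there are 13 full weeks plus 3 extra days.
Each full week contributes 5 weekdays (Mon–Fri): 13 × 5 = 65.
The 3 extra days are Tue, Wed, Thu — 3 of them qualify.
Total: 65 + 3 = 68.

68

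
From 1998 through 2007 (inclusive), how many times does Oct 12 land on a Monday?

Day of week of October 12 in each year:
1998: Mon ✓, 1999: Tue, 2000: Thu, 2001: Fri, 2002: Sat, 2003: Sun, 2004: Tue, 2005: Wed, 2006: Thu, 2007: Fri
Mondays: 1998.

1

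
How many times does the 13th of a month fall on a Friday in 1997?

1

The 13th falls on a Friday when the month's 13th has weekday Fri.
Jan 13 is Mon; Feb 13 is Thu; Mar 13 is Thu; Apr 13 is Sun; May 13 is Tue; Jun 13 is Fri ✓; Jul 13 is Sun; Aug 13 is Wed; Sep 13 is Sat; Oct 13 is Mon; Nov 13 is Thu; Dec 13 is Sat.
Friday the 13ths: Jun.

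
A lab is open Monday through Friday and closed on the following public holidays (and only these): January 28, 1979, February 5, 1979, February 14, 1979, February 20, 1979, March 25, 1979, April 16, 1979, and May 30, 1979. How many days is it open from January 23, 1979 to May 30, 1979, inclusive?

87 working days

January 23, 1979 is a Tuesday.
That's 128 days from start to end, counting both.
128 = 7 × 18 + 2, so there are 18 full weeks plus 2 extra days.
Each full week contributes 5 weekdays (Mon–Fri): 18 × 5 = 90.
The 2 extra days are Tuesday, Wednesday — 2 of them qualify.
Total: 90 + 2 = 92.
Holidays: January 28, 1979 (Sun); February 5, 1979 (Mon); February 14, 1979 (Wed); February 20, 1979 (Tue); March 25, 1979 (Sun); April 16, 1979 (Mon); May 30, 1979 (Wed).
5 of the 7 holidays fall on weekdays; the rest are weekends and were already excluded.
Business days: 92 − 5 = 87.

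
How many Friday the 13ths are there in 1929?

The 13th falls on a Friday when the month's 13th has weekday Fri.
Jan 13 is Sun; Feb 13 is Wed; Mar 13 is Wed; Apr 13 is Sat; May 13 is Mon; Jun 13 is Thu; Jul 13 is Sat; Aug 13 is Tue; Sep 13 is Fri ✓; Oct 13 is Sun; Nov 13 is Wed; Dec 13 is Fri ✓.
Friday the 13ths: Sep, Dec.

2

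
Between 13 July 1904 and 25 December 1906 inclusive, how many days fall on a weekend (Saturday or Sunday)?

256

13 July 1904 is a Wednesday.
That's 896 days from start to end, counting both.
896 = 7 × 128, so the span is exactly 128 full weeks.
Each full week contributes 2 weekend days (Sat, Sun): 128 × 2 = 256.
Total: 256.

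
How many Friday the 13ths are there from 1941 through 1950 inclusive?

Friday-the-13ths by year:
1941: Jun
1942: Feb, Mar, Nov
1943: Aug
1944: Oct
1945: Apr, Jul
1946: Sep, Dec
1947: Jun
1948: Feb, Aug
1949: May
1950: Jan, Oct

16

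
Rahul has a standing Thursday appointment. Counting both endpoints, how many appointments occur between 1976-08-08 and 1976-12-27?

1976-08-08 is a Sunday.
The range spans 142 days (inclusive of both endpoints).
142 = 7 × 20 + 2, so there are 20 full weeks plus 2 extra days.
Each full week contributes one Thursday: 20 so far.
The 2 extra days are Sunday, Monday — none qualify.
Total: 20 + 0 = 20.

20 Thursdays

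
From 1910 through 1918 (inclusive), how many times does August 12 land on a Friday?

Day of week of August 12 in each year:
1910: Fri ✓, 1911: Sat, 1912: Mon, 1913: Tue, 1914: Wed, 1915: Thu, 1916: Sat, 1917: Sun, 1918: Mon
Fridays: 1910.

1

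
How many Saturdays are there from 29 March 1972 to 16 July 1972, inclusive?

16

29 March 1972 is a Wednesday.
The range spans 110 days (inclusive of both endpoints).
110 = 7 × 15 + 5, so there are 15 full weeks plus 5 extra days.
Each full week contributes one Saturday: 15 so far.
The 5 extra days are Wed, Thu, Fri, Sat, Sun — 1 of them qualifies.
Total: 15 + 1 = 16.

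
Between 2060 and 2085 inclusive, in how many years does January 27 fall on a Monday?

3

Day of week of January 27 in each year:
2060: Tue, 2061: Thu, 2062: Fri, 2063: Sat, 2064: Sun, 2065: Tue, 2066: Wed, 2067: Thu, 2068: Fri, 2069: Sun, 2070: Mon ✓, 2071: Tue, 2072: Wed, 2073: Fri, 2074: Sat, 2075: Sun, 2076: Mon ✓, 2077: Wed, 2078: Thu, 2079: Fri, 2080: Sat, 2081: Mon ✓, 2082: Tue, 2083: Wed, 2084: Thu, 2085: Sat
Mondays: 2070, 2076, 2081.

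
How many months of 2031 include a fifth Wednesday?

A month has five Wednesdays exactly when Wednesday falls within its first (length − 28) days.
Jan: 31 days, starts Wed → 5 of Wed, Thu, Fri ✓
Feb: 28 days, starts Sat → 5 of (none)
Mar: 31 days, starts Sat → 5 of Sat, Sun, Mon
Apr: 30 days, starts Tue → 5 of Tue, Wed ✓
May: 31 days, starts Thu → 5 of Thu, Fri, Sat
Jun: 30 days, starts Sun → 5 of Sun, Mon
Jul: 31 days, starts Tue → 5 of Tue, Wed, Thu ✓
Aug: 31 days, starts Fri → 5 of Fri, Sat, Sun
Sep: 30 days, starts Mon → 5 of Mon, Tue
Oct: 31 days, starts Wed → 5 of Wed, Thu, Fri ✓
Nov: 30 days, starts Sat → 5 of Sat, Sun
Dec: 31 days, starts Mon → 5 of Mon, Tue, Wed ✓
Months with five Wednesdays: Jan, Apr, Jul, Oct, Dec.

5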